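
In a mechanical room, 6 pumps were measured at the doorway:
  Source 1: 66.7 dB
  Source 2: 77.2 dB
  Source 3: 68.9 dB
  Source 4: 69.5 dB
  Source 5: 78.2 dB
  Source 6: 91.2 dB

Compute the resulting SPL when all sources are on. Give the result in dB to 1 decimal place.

91.6 dB

Σ 10^(Lᵢ/10) = 1.458e+09.
L_total = 10·log₁₀(1.458e+09) = 91.6 dB.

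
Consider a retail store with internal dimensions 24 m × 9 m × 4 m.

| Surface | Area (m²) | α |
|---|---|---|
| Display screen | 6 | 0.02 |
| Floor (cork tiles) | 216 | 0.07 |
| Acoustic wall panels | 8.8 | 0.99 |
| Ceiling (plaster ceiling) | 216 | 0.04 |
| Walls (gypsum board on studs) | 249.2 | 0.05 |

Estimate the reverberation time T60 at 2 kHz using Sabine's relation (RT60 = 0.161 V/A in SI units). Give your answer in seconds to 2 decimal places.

Equivalent absorption area: A = 6*0.02 + 216*0.07 + 8.8*0.99 + 216*0.04 + 249.2*0.05 = 45.052 m².
Room volume: 864 m³.
T = 0.161 V/A = 0.161·864/45.052 = 3.09 s.

3.09 s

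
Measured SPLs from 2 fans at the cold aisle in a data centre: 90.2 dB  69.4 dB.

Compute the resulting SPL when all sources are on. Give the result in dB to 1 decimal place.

Σ 10^(Lᵢ/10) = 1.056e+09.
Combined level = 10 log₁₀(1.056e+09) = 90.2 dB.

90.2 dB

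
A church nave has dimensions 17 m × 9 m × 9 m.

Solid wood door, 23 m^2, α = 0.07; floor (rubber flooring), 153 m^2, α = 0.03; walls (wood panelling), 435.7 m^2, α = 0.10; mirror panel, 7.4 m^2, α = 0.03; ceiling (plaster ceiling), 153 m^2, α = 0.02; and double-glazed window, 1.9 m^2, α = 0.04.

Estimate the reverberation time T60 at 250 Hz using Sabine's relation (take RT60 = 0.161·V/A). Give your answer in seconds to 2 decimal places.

A = Σ Sᵢαᵢ = 23·0.07 + 153·0.03 + 435.7·0.10 + 7.4·0.03 + 153·0.02 + 1.9·0.04 = 53.128 sabins.
Room volume: 1377 m³.
RT60 = 0.161 · V / A = 0.161 × 1377 / 53.128 = 4.17 s.

4.17 s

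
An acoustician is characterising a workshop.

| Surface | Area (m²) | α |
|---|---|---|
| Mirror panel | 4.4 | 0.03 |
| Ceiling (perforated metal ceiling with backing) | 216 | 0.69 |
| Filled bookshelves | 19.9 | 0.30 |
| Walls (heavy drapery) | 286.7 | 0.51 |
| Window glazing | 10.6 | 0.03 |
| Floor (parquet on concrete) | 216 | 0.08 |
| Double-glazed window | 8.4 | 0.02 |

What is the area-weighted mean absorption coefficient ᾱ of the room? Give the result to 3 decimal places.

S = Σ Sᵢ = 4.4 + 216 + 19.9 + 286.7 + 10.6 + 216 + 8.4 = 762.0 m².
Σ(Sᵢαᵢ) = 4.4×0.03 + 216×0.69 + 19.9×0.30 + 286.7×0.51 + 10.6×0.03 + 216×0.08 + 8.4×0.02 = 319.125.
ᾱ = 319.125 / 762.0 = 0.419.

0.419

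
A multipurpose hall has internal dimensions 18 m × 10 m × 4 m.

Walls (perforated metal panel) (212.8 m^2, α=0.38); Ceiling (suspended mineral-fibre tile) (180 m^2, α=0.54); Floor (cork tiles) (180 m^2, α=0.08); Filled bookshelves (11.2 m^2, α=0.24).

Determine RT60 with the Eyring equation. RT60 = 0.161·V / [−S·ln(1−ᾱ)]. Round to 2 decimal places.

S = Σ Sᵢ = 584.0 m^2.
Absorption A = 212.8×0.38 + 180×0.54 + 180×0.08 + 11.2×0.24 = 195.152 sabins.
ᾱ = 195.152 / 584.0 = 0.3342.
Eyring denominator: −S ln(1−ᾱ) = 237.551.
V = 18 × 10 × 4 = 720 m³.
T = 0.161·V/[−S·ln(1−ᾱ)] = 0.161·720/237.551 = 0.49 s.

0.49 sec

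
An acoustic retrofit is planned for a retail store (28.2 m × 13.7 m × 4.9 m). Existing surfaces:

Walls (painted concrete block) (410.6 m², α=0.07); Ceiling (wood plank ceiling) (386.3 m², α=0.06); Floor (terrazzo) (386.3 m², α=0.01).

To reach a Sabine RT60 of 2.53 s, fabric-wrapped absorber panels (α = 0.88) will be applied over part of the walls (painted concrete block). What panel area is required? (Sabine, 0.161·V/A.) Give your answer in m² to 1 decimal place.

79.9

Summing Sᵢαᵢ: 28.742 + 23.178 + 3.863 → A₁ = 55.783 sabins.
Required A₂ = 0.161·1893.066/2.53 = 120.468 sabins.
Absorption to add: 120.468 − 55.783 = 64.685 sabins.
Each m² of panel replacing the walls (painted concrete block) adds (0.88 − 0.07) = 0.81 sabins.
Panel area = 64.685 / 0.81 = 79.9 m².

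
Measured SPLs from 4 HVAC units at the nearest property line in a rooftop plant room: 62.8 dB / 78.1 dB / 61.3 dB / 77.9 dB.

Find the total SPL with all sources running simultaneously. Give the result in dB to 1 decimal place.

Converting to relative power and adding: 10^(62.8/10) + 10^(78.1/10) + 10^(61.3/10) + 10^(77.9/10) = 1.295e+08.
Back to dB: 10·log₁₀ Σ = 81.1 dB.

81.1 dB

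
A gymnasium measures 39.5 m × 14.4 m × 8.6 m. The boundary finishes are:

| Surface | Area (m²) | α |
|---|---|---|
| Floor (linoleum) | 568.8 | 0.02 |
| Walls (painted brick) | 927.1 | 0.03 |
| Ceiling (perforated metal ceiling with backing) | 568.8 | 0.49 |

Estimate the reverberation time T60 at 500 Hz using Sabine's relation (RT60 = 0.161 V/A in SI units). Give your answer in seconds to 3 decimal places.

Total absorption A = 568.8·0.02 + 927.1·0.03 + 568.8·0.49
  = 11.376 + 27.813 + 278.712 = 317.901 m² sabins.
Room volume: 4891.68 m³.
Sabine: RT60 = 0.161 × 4891.68 / 317.901 = 2.477 s.

2.477 s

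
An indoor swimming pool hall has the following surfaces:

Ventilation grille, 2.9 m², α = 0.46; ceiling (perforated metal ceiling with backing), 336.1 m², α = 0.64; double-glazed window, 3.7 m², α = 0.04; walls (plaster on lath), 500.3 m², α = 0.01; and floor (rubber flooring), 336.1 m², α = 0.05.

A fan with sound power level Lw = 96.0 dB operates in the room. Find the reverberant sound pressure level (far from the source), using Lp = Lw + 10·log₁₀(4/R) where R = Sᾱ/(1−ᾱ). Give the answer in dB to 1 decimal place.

Σ(Sᵢαᵢ) = 2.9·0.46 + 336.1·0.64 + 3.7·0.04 + 500.3·0.01 + 336.1·0.05 = 238.394; total area S = 1179.1 m².
ᾱ = 0.2022, so room constant R = A/(1−ᾱ) = 298.814 m².
Lp = 96.0 + 10·log₁₀(4/298.814) = 96.0 + (-18.73) = 77.3 dB.

77.3 dB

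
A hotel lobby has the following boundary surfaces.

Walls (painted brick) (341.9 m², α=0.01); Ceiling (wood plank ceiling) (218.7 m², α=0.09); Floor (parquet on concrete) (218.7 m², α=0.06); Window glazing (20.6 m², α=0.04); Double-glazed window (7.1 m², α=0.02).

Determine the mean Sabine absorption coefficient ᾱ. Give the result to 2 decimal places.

0.05

S = Σ Sᵢ = 341.9 + 218.7 + 218.7 + 20.6 + 7.1 = 807.0 m².
Weighted sum Σ Sα = 37.190.
ᾱ = 37.190 / 807.0 = 0.05.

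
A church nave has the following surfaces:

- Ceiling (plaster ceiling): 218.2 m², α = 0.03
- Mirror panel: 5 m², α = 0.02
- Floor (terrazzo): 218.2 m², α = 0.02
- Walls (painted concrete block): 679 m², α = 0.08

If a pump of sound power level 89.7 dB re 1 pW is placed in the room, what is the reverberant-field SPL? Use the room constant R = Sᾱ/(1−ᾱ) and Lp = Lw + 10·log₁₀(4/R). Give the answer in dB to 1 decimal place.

A = 65.330 sabins; S = 1120.4 m².
ᾱ = 65.330/1120.4 = 0.0583; R = Sᾱ/(1−ᾱ) = 65.330/(1−0.0583) = 69.375 m².
Lp = 89.7 + 10·log₁₀(4/69.375) = 89.7 + (-12.39) = 77.3 dB.

77.3 dB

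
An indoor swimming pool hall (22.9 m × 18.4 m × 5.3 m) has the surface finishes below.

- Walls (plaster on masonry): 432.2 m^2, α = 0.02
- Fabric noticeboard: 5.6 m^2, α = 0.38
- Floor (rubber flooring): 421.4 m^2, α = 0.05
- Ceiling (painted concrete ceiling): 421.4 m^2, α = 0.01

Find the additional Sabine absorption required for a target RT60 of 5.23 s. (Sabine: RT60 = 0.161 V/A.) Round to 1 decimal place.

A₁ = Σ Sᵢαᵢ = 432.2×0.02 + 5.6×0.38 + 421.4×0.05 + 421.4×0.01 = 36.056 sabins.
For T = 5.23 s, need A₂ = 0.161·V/T = 0.161·2233.208/5.23 = 68.747 sabins.
ΔA = A₂ − A₁ = 68.747 − 36.056 = 32.7 sabins.

32.7 sabins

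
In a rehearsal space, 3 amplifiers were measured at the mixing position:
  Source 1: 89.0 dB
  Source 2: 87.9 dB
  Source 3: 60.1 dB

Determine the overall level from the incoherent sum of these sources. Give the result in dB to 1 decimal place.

Converting to relative power and adding: 10^(89.0/10) + 10^(87.9/10) + 10^(60.1/10) = 1.412e+09.
Combined level = 10 log₁₀(1.412e+09) = 91.5 dB.

91.5 dB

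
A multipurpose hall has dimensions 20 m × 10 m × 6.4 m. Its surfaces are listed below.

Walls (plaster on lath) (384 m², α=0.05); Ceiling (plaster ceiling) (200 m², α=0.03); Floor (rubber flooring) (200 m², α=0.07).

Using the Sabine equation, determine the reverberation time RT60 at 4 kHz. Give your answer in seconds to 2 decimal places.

Equivalent absorption area: A = 384×0.05 + 200×0.03 + 200×0.07 = 39.200 m².
V = 20·10·6.4 = 1280 m³.
RT60 = 0.161 · V / A = 0.161 × 1280 / 39.200 = 5.26 s.

5.26 sec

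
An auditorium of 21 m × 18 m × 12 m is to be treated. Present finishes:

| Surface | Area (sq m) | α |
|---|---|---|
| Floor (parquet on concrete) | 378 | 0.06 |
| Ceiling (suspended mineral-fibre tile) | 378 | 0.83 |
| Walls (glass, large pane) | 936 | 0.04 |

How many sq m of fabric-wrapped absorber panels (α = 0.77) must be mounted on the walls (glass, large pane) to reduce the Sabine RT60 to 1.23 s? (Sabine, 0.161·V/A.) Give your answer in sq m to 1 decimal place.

Summing Sᵢαᵢ: 22.680 + 313.740 + 37.440 → A₁ = 373.860 sabins.
V = 4536 m³. Target absorption A₂ = 0.161 × 4536 / 1.23 = 593.737 sabins.
Absorption to add: 593.737 − 373.860 = 219.877 sabins.
Net gain per sq m: Δα = 0.77 − 0.04 = 0.73.
Area = ΔA/Δα = 219.877/0.73 = 301.2 sq m.

301.2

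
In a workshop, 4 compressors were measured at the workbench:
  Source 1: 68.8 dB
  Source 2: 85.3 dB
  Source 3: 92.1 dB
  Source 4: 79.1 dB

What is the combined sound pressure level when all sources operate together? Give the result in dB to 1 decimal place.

93.1 dB

Σ 10^(Lᵢ/10) = 2.05e+09.
L_total = 10·log₁₀(2.05e+09) = 93.1 dB.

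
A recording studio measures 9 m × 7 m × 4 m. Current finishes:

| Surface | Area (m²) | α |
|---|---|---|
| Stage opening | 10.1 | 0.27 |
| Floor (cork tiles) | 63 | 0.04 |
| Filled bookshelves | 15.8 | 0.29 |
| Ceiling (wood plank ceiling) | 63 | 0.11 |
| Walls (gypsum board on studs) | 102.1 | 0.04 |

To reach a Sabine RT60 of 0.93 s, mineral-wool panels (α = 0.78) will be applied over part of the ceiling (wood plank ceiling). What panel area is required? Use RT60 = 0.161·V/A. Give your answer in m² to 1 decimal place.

Summing Sᵢαᵢ: 2.727 + 2.520 + 4.582 + 6.930 + 4.084 → A₁ = 20.843 sabins.
Required A₂ = 0.161·252/0.93 = 43.626 sabins.
Absorption to add: 43.626 − 20.843 = 22.783 sabins.
Net gain per m²: Δα = 0.78 − 0.11 = 0.67.
Area = ΔA/Δα = 22.783/0.67 = 34.0 m².

34.0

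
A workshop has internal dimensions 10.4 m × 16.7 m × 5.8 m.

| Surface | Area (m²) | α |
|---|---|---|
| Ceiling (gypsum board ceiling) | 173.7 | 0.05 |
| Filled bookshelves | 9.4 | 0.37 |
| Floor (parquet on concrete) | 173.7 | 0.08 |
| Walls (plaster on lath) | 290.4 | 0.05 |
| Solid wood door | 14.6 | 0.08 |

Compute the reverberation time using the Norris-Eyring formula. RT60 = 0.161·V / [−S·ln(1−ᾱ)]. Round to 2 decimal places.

3.76 s

Total surface area S = 173.7 + 9.4 + 173.7 + 290.4 + 14.6 = 661.8 m².
Σ(Sᵢαᵢ) = 173.7×0.05 + 9.4×0.37 + 173.7×0.08 + 290.4×0.05 + 14.6×0.08 = 41.747.
Mean coefficient ᾱ = A/S = 0.0631.
Eyring denominator: −S ln(1−ᾱ) = 43.135.
V = 10.4 × 16.7 × 5.8 = 1007.344 m³.
RT60 = 0.161 × 1007.344 / 43.135 = 3.76 s.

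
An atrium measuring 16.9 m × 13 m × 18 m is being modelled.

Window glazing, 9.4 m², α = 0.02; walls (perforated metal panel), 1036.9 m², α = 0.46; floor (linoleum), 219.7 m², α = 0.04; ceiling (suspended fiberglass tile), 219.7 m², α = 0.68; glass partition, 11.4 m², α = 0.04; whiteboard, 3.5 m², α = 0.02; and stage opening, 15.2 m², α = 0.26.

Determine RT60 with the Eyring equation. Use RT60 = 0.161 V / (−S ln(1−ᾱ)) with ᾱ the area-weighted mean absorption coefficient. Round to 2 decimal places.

0.77 s

S = Σ Sᵢ = 1515.8 m².
Σ(Sᵢαᵢ) = 9.4·0.02 + 1036.9·0.46 + 219.7·0.04 + 219.7·0.68 + 11.4·0.04 + 3.5·0.02 + 15.2·0.26 = 639.824.
Mean coefficient ᾱ = A/S = 0.4221.
Eyring denominator: −S ln(1−ᾱ) = 831.196.
V = 16.9 × 13 × 18 = 3954.6 m³.
RT60 = 0.161 × 3954.6 / 831.196 = 0.77 s.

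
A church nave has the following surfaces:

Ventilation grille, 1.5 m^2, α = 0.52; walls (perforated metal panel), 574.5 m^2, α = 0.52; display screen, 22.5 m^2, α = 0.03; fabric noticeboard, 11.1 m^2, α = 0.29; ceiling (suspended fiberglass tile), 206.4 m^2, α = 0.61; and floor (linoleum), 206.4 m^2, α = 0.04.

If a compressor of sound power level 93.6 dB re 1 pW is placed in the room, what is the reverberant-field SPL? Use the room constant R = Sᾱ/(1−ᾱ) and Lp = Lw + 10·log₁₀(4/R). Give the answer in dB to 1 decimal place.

Σ(Sᵢαᵢ) = 1.5×0.52 + 574.5×0.52 + 22.5×0.03 + 11.1×0.29 + 206.4×0.61 + 206.4×0.04 = 437.574; total area S = 1022.4 m^2.
ᾱ = 437.574/1022.4 = 0.4280; R = Sᾱ/(1−ᾱ) = 437.574/(1−0.4280) = 764.990 m^2.
Lp = Lw + 10 log₁₀(4/R) = 93.6 -22.82 = 70.8 dB.

70.8 dB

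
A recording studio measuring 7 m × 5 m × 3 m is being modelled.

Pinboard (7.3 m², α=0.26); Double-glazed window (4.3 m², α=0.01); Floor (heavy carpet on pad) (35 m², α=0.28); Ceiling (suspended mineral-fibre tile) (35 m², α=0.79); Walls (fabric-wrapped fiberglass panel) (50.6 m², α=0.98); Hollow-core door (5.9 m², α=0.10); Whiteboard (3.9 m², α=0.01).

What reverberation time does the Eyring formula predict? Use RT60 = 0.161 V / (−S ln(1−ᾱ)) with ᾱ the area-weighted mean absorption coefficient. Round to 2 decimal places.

0.12 s

S = Σ Sᵢ = 142.0 m².
Absorption A = 7.3×0.26 + 4.3×0.01 + 35×0.28 + 35×0.79 + 50.6×0.98 + 5.9×0.10 + 3.9×0.01 = 89.608 sabins.
ᾱ = 89.608 / 142.0 = 0.6310.
−S·ln(1−ᾱ) = −142.0 × ln(1 − 0.6310) = 141.568.
V = 7 × 5 × 3 = 105 m³.
T = 0.161·V/[−S·ln(1−ᾱ)] = 0.161·105/141.568 = 0.12 s.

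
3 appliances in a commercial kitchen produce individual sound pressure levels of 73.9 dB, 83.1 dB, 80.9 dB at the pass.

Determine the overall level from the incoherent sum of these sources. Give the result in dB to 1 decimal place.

Sum in the linear (power) domain: Σ 10^(Lᵢ/10) = 10^(73.9/10) + 10^(83.1/10) + 10^(80.9/10) = 3.517e+08.
Combined level = 10 log₁₀(3.517e+08) = 85.5 dB.

85.5 dB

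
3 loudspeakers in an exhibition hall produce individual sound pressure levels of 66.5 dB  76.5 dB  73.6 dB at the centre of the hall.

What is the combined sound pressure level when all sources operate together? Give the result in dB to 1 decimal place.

78.6 dB

Sum in the linear (power) domain: Σ 10^(Lᵢ/10) = 10^(66.5/10) + 10^(76.5/10) + 10^(73.6/10) = 7.204e+07.
Combined level = 10 log₁₀(7.204e+07) = 78.6 dB.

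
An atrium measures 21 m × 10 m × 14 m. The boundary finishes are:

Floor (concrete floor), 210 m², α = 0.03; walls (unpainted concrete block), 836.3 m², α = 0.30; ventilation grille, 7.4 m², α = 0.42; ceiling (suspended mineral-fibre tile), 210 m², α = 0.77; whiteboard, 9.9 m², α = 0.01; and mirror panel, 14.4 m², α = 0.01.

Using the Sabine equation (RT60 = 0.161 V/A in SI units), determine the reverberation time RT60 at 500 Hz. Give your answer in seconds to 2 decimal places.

1.12 sec

A = Σ Sᵢαᵢ = 210×0.03 + 836.3×0.30 + 7.4×0.42 + 210×0.77 + 9.9×0.01 + 14.4×0.01 = 422.241 sabins.
Room volume: 2940 m³.
T = 0.161 V/A = 0.161·2940/422.241 = 1.12 s.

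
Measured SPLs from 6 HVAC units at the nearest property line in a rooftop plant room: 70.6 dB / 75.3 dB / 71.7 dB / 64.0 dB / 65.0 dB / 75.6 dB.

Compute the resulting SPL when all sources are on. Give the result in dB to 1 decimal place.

Converting to relative power and adding: 10^(70.6/10) + 10^(75.3/10) + 10^(71.7/10) + 10^(64.0/10) + 10^(65.0/10) + 10^(75.6/10) = 1.021e+08.
L_total = 10·log₁₀(1.021e+08) = 80.1 dB.

80.1 dB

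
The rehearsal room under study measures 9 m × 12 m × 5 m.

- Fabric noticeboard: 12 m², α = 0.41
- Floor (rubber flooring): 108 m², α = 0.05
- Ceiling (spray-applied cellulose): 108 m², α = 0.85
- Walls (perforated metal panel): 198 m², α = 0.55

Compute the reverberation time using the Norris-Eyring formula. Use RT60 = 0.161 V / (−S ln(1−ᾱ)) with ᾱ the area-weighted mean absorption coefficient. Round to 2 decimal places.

0.30 s

Total surface area S = 12 + 108 + 108 + 198 = 426.0 m².
Absorption A = 12×0.41 + 108×0.05 + 108×0.85 + 198×0.55 = 211.020 sabins.
ᾱ = 211.020 / 426.0 = 0.4954.
Eyring denominator: −S ln(1−ᾱ) = 291.379.
V = 9 × 12 × 5 = 540 m³.
T = 0.161·V/[−S·ln(1−ᾱ)] = 0.161·540/291.379 = 0.30 s.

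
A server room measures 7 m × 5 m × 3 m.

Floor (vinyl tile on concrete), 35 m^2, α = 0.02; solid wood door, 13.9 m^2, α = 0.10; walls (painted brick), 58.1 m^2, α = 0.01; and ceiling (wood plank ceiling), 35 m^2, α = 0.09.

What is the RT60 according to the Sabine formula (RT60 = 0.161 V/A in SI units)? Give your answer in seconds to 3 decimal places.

Summing Sᵢαᵢ: 0.700 + 1.390 + 0.581 + 3.150 → A = 5.821 sabins.
Volume V = 7 × 5 × 3 = 105 m³.
T = 0.161 V/A = 0.161·105/5.821 = 2.904 s.

2.904 seconds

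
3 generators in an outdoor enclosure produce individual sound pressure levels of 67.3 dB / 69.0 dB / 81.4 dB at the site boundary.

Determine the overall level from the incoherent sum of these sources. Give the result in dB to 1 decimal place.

Converting to relative power and adding: 10^(67.3/10) + 10^(69.0/10) + 10^(81.4/10) = 1.514e+08.
Back to dB: 10·log₁₀ Σ = 81.8 dB.

81.8 dB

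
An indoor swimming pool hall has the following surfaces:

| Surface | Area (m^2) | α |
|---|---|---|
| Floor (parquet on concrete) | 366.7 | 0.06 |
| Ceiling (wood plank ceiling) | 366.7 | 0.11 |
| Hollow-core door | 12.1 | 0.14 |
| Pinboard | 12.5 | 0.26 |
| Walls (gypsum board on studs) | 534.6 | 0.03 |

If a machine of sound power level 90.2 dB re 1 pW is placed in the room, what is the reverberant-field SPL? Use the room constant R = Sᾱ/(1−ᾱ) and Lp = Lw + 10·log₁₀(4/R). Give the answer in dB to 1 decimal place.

A = 83.321 sabins; S = 1292.6 m^2.
ᾱ = 83.321/1292.6 = 0.0645; R = Sᾱ/(1−ᾱ) = 83.321/(1−0.0645) = 89.066 m^2.
Lp = Lw + 10 log₁₀(4/R) = 90.2 -13.48 = 76.7 dB.

76.7 dB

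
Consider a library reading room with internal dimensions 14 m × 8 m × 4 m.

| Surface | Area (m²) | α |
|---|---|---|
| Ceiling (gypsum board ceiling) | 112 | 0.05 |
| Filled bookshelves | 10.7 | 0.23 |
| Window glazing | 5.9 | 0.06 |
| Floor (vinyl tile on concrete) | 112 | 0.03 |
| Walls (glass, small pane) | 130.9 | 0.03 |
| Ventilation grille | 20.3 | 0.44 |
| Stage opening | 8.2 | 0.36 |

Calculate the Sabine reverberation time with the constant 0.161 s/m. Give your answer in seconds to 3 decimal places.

Total absorption A = 112*0.05 + 10.7*0.23 + 5.9*0.06 + 112*0.03 + 130.9*0.03 + 20.3*0.44 + 8.2*0.36
  = 5.600 + 2.461 + 0.354 + 3.360 + 3.927 + 8.932 + 2.952 = 27.586 m² sabins.
Volume V = 14 × 8 × 4 = 448 m³.
Sabine: RT60 = 0.161 × 448 / 27.586 = 2.615 s.

2.615 s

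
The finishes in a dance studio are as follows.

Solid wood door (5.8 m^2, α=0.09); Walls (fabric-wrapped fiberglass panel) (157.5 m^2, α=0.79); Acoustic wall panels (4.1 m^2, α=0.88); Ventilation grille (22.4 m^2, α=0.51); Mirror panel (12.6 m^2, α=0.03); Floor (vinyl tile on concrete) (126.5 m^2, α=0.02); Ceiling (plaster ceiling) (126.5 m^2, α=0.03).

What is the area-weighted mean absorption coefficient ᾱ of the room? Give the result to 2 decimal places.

0.32

Total surface area S = 455.4 m^2.
Σ(Sᵢαᵢ) = 5.8×0.09 + 157.5×0.79 + 4.1×0.88 + 22.4×0.51 + 12.6×0.03 + 126.5×0.02 + 126.5×0.03 = 146.682.
ᾱ = 146.682 / 455.4 = 0.32.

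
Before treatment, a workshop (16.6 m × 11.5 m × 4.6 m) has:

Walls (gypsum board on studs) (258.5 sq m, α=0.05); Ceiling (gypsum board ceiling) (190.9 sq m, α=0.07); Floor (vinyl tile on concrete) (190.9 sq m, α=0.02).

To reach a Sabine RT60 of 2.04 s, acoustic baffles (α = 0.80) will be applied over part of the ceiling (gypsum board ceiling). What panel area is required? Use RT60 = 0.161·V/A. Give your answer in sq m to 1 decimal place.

53.7

Summing Sᵢαᵢ: 12.925 + 13.363 + 3.818 → A₁ = 30.106 sabins.
V = 878.14 m³. Target absorption A₂ = 0.161 × 878.14 / 2.04 = 69.304 sabins.
Absorption to add: 69.304 − 30.106 = 39.198 sabins.
Net gain per sq m: Δα = 0.80 − 0.07 = 0.73.
Panel area = 39.198 / 0.73 = 53.7 sq m.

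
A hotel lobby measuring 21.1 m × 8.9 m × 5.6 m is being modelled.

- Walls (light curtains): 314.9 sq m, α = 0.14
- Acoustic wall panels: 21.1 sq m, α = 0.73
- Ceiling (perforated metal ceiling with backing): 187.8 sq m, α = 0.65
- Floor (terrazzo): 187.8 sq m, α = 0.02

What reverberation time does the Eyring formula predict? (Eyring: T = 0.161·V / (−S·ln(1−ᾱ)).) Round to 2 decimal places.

Total surface area S = 314.9 + 21.1 + 187.8 + 187.8 = 711.6 sq m.
Σ(Sᵢαᵢ) = 314.9×0.14 + 21.1×0.73 + 187.8×0.65 + 187.8×0.02 = 185.315.
Mean coefficient ᾱ = A/S = 0.2604.
−S·ln(1−ᾱ) = −711.6 × ln(1 − 0.2604) = 214.651.
V = 21.1 × 8.9 × 5.6 = 1051.624 m³.
T = 0.161·V/[−S·ln(1−ᾱ)] = 0.161·1051.624/214.651 = 0.79 s.

0.79 sec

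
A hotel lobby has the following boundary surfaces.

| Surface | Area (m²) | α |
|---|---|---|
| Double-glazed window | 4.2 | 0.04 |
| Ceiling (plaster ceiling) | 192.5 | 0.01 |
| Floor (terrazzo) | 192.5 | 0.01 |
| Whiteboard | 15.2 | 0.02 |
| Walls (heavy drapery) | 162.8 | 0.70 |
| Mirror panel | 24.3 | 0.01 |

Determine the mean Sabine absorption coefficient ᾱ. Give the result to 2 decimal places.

0.20

Total surface area S = 591.5 m².
Σ(Sᵢαᵢ) = 4.2*0.04 + 192.5*0.01 + 192.5*0.01 + 15.2*0.02 + 162.8*0.70 + 24.3*0.01 = 118.525.
ᾱ = 118.525 / 591.5 = 0.20.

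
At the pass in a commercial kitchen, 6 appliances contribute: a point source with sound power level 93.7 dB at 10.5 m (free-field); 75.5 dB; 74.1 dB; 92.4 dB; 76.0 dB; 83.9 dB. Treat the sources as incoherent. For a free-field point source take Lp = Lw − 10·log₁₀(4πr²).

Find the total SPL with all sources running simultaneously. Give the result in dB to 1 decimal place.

93.2 dB

Source at 10.5 m: Lp = 93.7 − 10·log₁₀(4π·10.5²) = 93.7 − 10·log₁₀(1385.442) = 62.3 dB.
Sum in the linear (power) domain: Σ 10^(Lᵢ/10) = 10^(62.3/10) + 10^(75.5/10) + 10^(74.1/10) + 10^(92.4/10) + 10^(76.0/10) + 10^(83.9/10) = 2.086e+09.
Back to dB: 10·log₁₀ Σ = 93.2 dB.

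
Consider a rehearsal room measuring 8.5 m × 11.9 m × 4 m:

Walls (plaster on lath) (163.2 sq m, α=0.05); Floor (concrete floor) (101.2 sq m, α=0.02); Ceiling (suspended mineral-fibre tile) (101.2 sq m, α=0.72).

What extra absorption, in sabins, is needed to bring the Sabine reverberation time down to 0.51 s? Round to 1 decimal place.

Summing Sᵢαᵢ: 8.160 + 2.024 + 72.864 → A₁ = 83.048 sabins.
V = 404.6 m³. Required absorption A₂ = 0.161 × 404.6 / 0.51 = 127.727 sabins.
Additional absorption ΔA = 127.727 − 83.048 = 44.7 sabins.

44.7 sabins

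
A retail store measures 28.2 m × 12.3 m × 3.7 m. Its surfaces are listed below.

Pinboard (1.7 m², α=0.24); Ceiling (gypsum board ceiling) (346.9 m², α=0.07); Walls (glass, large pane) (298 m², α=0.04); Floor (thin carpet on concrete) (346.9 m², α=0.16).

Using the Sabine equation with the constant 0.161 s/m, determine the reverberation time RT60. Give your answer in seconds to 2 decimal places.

2.24 s

A = Σ Sᵢαᵢ = 1.7·0.24 + 346.9·0.07 + 298·0.04 + 346.9·0.16 = 92.115 sabins.
Volume V = 28.2 × 12.3 × 3.7 = 1283.382 m³.
RT60 = 0.161 · V / A = 0.161 × 1283.382 / 92.115 = 2.24 s.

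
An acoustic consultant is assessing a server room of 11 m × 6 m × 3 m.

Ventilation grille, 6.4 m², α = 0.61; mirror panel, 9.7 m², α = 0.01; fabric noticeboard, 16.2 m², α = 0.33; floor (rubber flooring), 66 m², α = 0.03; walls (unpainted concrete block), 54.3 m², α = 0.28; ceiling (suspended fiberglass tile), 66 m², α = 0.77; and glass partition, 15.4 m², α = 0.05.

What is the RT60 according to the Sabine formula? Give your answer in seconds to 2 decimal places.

Total absorption A = 6.4·0.61 + 9.7·0.01 + 16.2·0.33 + 66·0.03 + 54.3·0.28 + 66·0.77 + 15.4·0.05
  = 3.904 + 0.097 + 5.346 + 1.980 + 15.204 + 50.820 + 0.770 = 78.121 m² sabins.
Room volume: 198 m³.
Sabine: RT60 = 0.161 × 198 / 78.121 = 0.41 s.

0.41 sec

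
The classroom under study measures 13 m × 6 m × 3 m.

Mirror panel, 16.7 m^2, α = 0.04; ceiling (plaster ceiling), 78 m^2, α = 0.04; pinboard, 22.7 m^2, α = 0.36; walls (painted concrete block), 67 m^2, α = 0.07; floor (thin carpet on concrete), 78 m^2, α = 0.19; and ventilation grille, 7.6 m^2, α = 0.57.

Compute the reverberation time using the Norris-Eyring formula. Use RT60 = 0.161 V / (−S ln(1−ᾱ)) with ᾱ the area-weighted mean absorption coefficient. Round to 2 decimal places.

0.98 s

Total surface area S = 16.7 + 78 + 22.7 + 67 + 78 + 7.6 = 270.0 m^2.
Absorption A = 16.7×0.04 + 78×0.04 + 22.7×0.36 + 67×0.07 + 78×0.19 + 7.6×0.57 = 35.802 sabins.
Mean coefficient ᾱ = A/S = 0.1326.
Eyring denominator: −S ln(1−ᾱ) = 38.409.
V = 13 × 6 × 3 = 234 m³.
T = 0.161·V/[−S·ln(1−ᾱ)] = 0.161·234/38.409 = 0.98 s.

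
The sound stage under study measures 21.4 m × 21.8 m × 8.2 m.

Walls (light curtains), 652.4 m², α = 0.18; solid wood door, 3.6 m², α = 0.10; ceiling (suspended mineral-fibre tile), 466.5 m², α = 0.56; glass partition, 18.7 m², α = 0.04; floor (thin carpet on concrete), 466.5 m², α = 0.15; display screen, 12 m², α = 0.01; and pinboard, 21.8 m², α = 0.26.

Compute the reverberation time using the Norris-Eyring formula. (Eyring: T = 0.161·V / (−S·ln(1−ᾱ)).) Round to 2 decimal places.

1.15 sec

Total surface area S = 652.4 + 3.6 + 466.5 + 18.7 + 466.5 + 12 + 21.8 = 1641.5 m².
Σ(Sᵢαᵢ) = 652.4×0.18 + 3.6×0.10 + 466.5×0.56 + 18.7×0.04 + 466.5×0.15 + 12×0.01 + 21.8×0.26 = 455.543.
ᾱ = 455.543 / 1641.5 = 0.2775.
−S·ln(1−ᾱ) = −1641.5 × ln(1 − 0.2775) = 533.550.
V = 21.4 × 21.8 × 8.2 = 3825.464 m³.
RT60 = 0.161 × 3825.464 / 533.550 = 1.15 s.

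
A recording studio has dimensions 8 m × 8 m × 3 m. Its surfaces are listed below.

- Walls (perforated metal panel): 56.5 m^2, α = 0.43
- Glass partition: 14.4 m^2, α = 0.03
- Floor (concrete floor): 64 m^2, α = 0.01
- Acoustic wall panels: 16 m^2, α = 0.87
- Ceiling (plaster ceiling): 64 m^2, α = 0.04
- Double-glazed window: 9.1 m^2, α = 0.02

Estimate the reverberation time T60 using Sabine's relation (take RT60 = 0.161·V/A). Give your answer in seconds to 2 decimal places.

0.74 sec

Total absorption A = 56.5·0.43 + 14.4·0.03 + 64·0.01 + 16·0.87 + 64·0.04 + 9.1·0.02
  = 24.295 + 0.432 + 0.640 + 13.920 + 2.560 + 0.182 = 42.029 m^2 sabins.
Room volume: 192 m³.
Sabine: RT60 = 0.161 × 192 / 42.029 = 0.74 s.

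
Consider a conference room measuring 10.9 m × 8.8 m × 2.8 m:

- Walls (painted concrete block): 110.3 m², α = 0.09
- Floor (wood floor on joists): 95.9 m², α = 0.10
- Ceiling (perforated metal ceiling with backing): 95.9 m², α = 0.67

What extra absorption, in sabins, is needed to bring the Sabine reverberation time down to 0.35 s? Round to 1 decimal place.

39.8 sabins

A₁ = Σ Sᵢαᵢ = 110.3*0.09 + 95.9*0.10 + 95.9*0.67 = 83.770 sabins.
V = 268.576 m³. Required absorption A₂ = 0.161 × 268.576 / 0.35 = 123.545 sabins.
ΔA = A₂ − A₁ = 123.545 − 83.770 = 39.8 sabins.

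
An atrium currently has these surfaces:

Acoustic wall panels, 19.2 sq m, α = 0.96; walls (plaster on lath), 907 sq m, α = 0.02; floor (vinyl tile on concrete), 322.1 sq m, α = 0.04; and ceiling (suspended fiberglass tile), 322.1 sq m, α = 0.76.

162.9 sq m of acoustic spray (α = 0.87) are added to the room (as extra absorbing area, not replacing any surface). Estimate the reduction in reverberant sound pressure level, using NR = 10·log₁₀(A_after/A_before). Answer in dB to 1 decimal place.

Summing Sᵢαᵢ: 18.432 + 18.140 + 12.884 + 244.796 → A_before = 294.252 sabins.
Added absorption = 162.9 × 0.87 = 141.723 sabins.
New total A_after = 435.975 sabins.
Reduction = 10 log₁₀(A_after/A_before) = 10 log₁₀(1.4816) = 1.7 dB.

1.7 dB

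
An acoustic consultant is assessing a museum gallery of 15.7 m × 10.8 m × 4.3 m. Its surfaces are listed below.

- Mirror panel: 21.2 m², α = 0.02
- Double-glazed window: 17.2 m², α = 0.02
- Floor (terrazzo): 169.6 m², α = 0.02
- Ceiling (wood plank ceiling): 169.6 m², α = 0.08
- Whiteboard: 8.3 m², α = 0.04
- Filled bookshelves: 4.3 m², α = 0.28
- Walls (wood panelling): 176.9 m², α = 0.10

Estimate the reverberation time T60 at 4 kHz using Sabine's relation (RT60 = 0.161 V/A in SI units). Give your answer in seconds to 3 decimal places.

Summing Sᵢαᵢ: 0.424 + 0.344 + 3.392 + 13.568 + 0.332 + 1.204 + 17.690 → A = 36.954 sabins.
V = 15.7·10.8·4.3 = 729.108 m³.
RT60 = 0.161 · V / A = 0.161 × 729.108 / 36.954 = 3.177 s.

3.177 s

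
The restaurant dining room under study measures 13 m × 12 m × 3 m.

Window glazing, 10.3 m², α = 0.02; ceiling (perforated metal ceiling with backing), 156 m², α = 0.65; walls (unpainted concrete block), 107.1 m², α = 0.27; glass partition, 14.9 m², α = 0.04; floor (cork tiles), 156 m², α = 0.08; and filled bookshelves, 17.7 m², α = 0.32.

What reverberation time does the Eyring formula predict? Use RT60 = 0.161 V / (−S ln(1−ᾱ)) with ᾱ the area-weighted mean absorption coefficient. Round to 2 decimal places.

S = Σ Sᵢ = 462.0 m².
Σ(Sᵢαᵢ) = 10.3·0.02 + 156·0.65 + 107.1·0.27 + 14.9·0.04 + 156·0.08 + 17.7·0.32 = 149.263.
ᾱ = 149.263 / 462.0 = 0.3231.
Eyring denominator: −S ln(1−ᾱ) = 180.287.
V = 13 × 12 × 3 = 468 m³.
RT60 = 0.161 × 468 / 180.287 = 0.42 s.

0.42 s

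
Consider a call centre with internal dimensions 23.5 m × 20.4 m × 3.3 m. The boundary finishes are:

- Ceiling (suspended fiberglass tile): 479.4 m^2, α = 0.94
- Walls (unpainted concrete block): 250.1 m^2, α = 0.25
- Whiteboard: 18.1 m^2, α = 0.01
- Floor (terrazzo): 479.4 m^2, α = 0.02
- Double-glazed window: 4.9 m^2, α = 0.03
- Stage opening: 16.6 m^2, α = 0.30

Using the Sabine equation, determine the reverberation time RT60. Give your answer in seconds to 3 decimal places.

0.482 seconds

A = Σ Sᵢαᵢ = 479.4×0.94 + 250.1×0.25 + 18.1×0.01 + 479.4×0.02 + 4.9×0.03 + 16.6×0.30 = 528.057 sabins.
V = 23.5·20.4·3.3 = 1582.02 m³.
RT60 = 0.161 · V / A = 0.161 × 1582.02 / 528.057 = 0.482 s.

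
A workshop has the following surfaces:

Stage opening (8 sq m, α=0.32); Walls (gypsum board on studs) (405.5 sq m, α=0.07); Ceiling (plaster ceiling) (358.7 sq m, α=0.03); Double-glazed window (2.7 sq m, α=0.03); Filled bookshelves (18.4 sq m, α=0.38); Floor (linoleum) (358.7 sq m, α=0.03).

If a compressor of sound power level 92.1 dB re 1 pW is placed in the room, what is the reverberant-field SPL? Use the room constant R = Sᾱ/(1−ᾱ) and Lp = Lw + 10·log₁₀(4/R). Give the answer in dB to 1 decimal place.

80.1 dB

A = 59.540 sabins; S = 1152.0 sq m.
ᾱ = 59.540/1152.0 = 0.0517; R = Sᾱ/(1−ᾱ) = 59.540/(1−0.0517) = 62.786 sq m.
Lp = Lw + 10 log₁₀(4/R) = 92.1 -11.96 = 80.1 dB.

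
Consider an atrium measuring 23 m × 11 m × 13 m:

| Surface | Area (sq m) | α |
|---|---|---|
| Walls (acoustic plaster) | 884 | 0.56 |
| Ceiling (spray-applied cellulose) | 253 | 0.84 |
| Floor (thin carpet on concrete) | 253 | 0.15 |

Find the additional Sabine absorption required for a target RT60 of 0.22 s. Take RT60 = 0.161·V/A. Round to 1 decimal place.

Equivalent absorption area: A₁ = 884×0.56 + 253×0.84 + 253×0.15 = 745.510 sq m.
V = 3289 m³. Required absorption A₂ = 0.161 × 3289 / 0.22 = 2406.950 sabins.
Additional absorption ΔA = 2406.950 − 745.510 = 1661.4 sabins.

1661.4 sabins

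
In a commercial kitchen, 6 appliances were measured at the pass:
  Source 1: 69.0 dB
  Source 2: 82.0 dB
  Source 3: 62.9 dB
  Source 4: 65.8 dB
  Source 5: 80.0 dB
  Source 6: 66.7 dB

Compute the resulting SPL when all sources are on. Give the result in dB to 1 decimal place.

84.4 dB

Sum in the linear (power) domain: Σ 10^(Lᵢ/10) = 10^(69.0/10) + 10^(82.0/10) + 10^(62.9/10) + 10^(65.8/10) + 10^(80.0/10) + 10^(66.7/10) = 2.769e+08.
L_total = 10·log₁₀(2.769e+08) = 84.4 dB.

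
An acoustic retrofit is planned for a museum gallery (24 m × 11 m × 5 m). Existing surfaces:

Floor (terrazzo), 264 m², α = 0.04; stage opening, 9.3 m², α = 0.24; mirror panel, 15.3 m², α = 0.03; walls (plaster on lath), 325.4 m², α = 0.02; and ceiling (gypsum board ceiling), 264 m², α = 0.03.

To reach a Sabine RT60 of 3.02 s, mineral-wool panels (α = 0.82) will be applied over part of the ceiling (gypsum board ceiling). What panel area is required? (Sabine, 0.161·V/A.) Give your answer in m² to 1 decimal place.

54.0

Summing Sᵢαᵢ: 10.560 + 2.232 + 0.459 + 6.508 + 7.920 → A₁ = 27.679 sabins.
Required A₂ = 0.161·1320/3.02 = 70.371 sabins.
ΔA needed = 70.371 − 27.679 = 42.692 sabins.
Each m² of panel replacing the ceiling (gypsum board ceiling) adds (0.82 − 0.03) = 0.79 sabins.
Area = ΔA/Δα = 42.692/0.79 = 54.0 m².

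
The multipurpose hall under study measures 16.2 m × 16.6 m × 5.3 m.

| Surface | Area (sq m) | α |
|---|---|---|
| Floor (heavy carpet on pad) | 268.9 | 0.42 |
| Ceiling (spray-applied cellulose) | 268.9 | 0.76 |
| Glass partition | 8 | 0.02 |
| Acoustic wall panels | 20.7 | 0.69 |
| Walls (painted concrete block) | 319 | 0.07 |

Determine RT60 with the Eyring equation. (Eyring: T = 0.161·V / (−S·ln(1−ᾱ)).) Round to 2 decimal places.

0.51 s

S = Σ Sᵢ = 885.5 sq m.
Absorption A = 268.9·0.42 + 268.9·0.76 + 8·0.02 + 20.7·0.69 + 319·0.07 = 354.075 sabins.
ᾱ = 354.075 / 885.5 = 0.3999.
−S·ln(1−ᾱ) = −885.5 × ln(1 − 0.3999) = 452.189.
V = 16.2 × 16.6 × 5.3 = 1425.276 m³.
T = 0.161·V/[−S·ln(1−ᾱ)] = 0.161·1425.276/452.189 = 0.51 s.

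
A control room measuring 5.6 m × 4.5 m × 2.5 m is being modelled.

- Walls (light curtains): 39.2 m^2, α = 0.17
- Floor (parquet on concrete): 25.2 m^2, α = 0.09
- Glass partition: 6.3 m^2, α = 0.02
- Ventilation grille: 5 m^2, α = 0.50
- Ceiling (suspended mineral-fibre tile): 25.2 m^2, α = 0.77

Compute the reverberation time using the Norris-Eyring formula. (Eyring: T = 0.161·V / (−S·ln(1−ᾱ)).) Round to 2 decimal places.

0.27 sec

Total surface area S = 39.2 + 25.2 + 6.3 + 5 + 25.2 = 100.9 m^2.
Σ(Sᵢαᵢ) = 39.2·0.17 + 25.2·0.09 + 6.3·0.02 + 5·0.50 + 25.2·0.77 = 30.962.
ᾱ = 30.962 / 100.9 = 0.3069.
−S·ln(1−ᾱ) = −100.9 × ln(1 − 0.3069) = 36.988.
V = 5.6 × 4.5 × 2.5 = 63 m³.
RT60 = 0.161 × 63 / 36.988 = 0.27 s.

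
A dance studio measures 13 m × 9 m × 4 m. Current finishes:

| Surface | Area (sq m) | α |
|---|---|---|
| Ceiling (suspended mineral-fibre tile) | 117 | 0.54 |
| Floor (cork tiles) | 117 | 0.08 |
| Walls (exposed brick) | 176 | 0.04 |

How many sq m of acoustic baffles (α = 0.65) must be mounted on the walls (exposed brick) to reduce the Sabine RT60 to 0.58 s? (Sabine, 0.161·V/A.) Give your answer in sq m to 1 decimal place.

Summing Sᵢαᵢ: 63.180 + 9.360 + 7.040 → A₁ = 79.580 sabins.
Required A₂ = 0.161·468/0.58 = 129.910 sabins.
ΔA needed = 129.910 − 79.580 = 50.330 sabins.
Each sq m of panel replacing the walls (exposed brick) adds (0.65 − 0.04) = 0.61 sabins.
Area = ΔA/Δα = 50.330/0.61 = 82.5 sq m.

82.5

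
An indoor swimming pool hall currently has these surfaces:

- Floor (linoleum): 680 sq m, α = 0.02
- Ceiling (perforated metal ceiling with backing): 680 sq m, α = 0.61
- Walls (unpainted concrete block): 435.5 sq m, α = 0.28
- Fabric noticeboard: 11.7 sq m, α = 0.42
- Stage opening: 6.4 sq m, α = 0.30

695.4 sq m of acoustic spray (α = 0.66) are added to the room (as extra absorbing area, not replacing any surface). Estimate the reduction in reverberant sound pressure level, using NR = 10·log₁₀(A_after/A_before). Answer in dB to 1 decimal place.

A_before = Σ Sᵢαᵢ = 680·0.02 + 680·0.61 + 435.5·0.28 + 11.7·0.42 + 6.4·0.30 = 557.174 sabins.
Added absorption = 695.4 × 0.66 = 458.964 sabins.
New total A_after = 1016.138 sabins.
Reduction = 10 log₁₀(A_after/A_before) = 10 log₁₀(1.8237) = 2.6 dB.

2.6 dB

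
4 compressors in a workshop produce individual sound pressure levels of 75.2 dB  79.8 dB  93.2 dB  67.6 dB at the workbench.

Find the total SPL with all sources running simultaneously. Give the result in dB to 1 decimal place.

93.5 dB

Σ 10^(Lᵢ/10) = 2.224e+09.
Combined level = 10 log₁₀(2.224e+09) = 93.5 dB.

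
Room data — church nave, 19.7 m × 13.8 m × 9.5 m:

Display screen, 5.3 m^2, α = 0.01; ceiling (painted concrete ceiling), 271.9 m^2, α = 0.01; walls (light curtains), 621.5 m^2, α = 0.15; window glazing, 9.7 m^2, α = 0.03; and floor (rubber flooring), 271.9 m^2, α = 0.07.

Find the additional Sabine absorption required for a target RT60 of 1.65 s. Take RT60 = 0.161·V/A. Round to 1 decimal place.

136.7 sabins

A₁ = Σ Sᵢαᵢ = 5.3*0.01 + 271.9*0.01 + 621.5*0.15 + 9.7*0.03 + 271.9*0.07 = 115.321 sabins.
Target A₂ = 0.161·2582.67/1.65 = 252.006 sabins (V = 2582.67 m³).
ΔA = A₂ − A₁ = 252.006 − 115.321 = 136.7 sabins.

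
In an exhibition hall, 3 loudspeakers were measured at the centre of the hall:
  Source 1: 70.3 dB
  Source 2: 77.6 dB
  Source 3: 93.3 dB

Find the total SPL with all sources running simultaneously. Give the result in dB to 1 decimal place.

Σ 10^(Lᵢ/10) = 2.206e+09.
Back to dB: 10·log₁₀ Σ = 93.4 dB.

93.4 dB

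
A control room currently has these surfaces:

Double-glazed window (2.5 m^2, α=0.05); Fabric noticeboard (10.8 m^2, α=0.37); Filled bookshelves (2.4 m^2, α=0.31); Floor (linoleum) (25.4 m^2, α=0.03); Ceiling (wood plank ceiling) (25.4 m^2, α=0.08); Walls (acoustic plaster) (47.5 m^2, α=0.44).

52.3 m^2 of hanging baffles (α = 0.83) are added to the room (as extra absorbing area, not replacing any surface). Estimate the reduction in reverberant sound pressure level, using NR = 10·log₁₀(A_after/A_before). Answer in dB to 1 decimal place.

Equivalent absorption area: A_before = 2.5·0.05 + 10.8·0.37 + 2.4·0.31 + 25.4·0.03 + 25.4·0.08 + 47.5·0.44 = 28.559 m^2.
Treatment contributes 52.3·0.83 = 43.409 sabins.
New total A_after = 71.968 sabins.
NR = 10·log₁₀(71.968/28.559) = 4.0 dB.

4.0 dB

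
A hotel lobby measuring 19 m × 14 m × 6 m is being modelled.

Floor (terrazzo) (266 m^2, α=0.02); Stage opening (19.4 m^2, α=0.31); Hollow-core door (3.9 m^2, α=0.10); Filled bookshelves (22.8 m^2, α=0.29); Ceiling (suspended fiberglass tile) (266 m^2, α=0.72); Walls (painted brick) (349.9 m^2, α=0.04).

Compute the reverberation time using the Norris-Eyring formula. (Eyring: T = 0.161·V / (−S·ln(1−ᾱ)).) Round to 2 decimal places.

Total surface area S = 266 + 19.4 + 3.9 + 22.8 + 266 + 349.9 = 928.0 m^2.
Σ(Sᵢαᵢ) = 266×0.02 + 19.4×0.31 + 3.9×0.10 + 22.8×0.29 + 266×0.72 + 349.9×0.04 = 223.852.
ᾱ = 223.852 / 928.0 = 0.2412.
−S·ln(1−ᾱ) = −928.0 × ln(1 − 0.2412) = 256.144.
V = 19 × 14 × 6 = 1596 m³.
RT60 = 0.161 × 1596 / 256.144 = 1.00 s.

1.00 s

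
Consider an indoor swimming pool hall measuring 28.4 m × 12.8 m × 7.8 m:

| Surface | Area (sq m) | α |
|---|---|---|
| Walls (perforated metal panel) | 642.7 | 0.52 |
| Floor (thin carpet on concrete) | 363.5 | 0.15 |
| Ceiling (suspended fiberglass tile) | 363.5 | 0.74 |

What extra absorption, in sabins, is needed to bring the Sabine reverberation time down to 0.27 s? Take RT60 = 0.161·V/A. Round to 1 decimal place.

1033.1 sabins

A₁ = Σ Sᵢαᵢ = 642.7×0.52 + 363.5×0.15 + 363.5×0.74 = 657.719 sabins.
For T = 0.27 s, need A₂ = 0.161·V/T = 0.161·2835.456/0.27 = 1690.772 sabins.
Additional absorption ΔA = 1690.772 − 657.719 = 1033.1 sabins.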